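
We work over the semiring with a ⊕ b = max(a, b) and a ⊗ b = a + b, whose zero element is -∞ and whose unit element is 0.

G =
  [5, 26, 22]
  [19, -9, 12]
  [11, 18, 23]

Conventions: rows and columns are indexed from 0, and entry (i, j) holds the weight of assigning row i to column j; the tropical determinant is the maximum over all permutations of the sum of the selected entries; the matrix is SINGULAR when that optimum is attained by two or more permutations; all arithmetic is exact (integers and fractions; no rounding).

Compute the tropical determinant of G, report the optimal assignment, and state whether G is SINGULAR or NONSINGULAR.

σ = (0, 1, 2): 5 + (-9) + 23 = 19
σ = (0, 2, 1): 5 + 12 + 18 = 35
σ = (1, 0, 2): 26 + 19 + 23 = 68
σ = (1, 2, 0): 26 + 12 + 11 = 49
σ = (2, 0, 1): 22 + 19 + 18 = 59
σ = (2, 1, 0): 22 + (-9) + 11 = 24
Optimal value attained by: σ = (1, 0, 2).
Answer: det⊕(G) = 68; verdict: NONSINGULAR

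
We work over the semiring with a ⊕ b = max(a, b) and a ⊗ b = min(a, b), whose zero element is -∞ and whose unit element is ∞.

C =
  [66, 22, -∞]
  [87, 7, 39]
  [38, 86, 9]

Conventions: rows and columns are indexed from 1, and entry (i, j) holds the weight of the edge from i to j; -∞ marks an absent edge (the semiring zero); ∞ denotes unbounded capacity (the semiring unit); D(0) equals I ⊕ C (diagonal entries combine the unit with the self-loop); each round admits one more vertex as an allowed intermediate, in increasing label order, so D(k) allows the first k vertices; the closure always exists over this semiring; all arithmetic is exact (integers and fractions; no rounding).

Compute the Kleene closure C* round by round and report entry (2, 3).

D(0):
  [∞, 22, -∞]
  [87, ∞, 39]
  [38, 86, ∞]
D(1):
  [∞, 22, -∞]
  [87, ∞, 39]
  [38, 86, ∞]
D(2):
  [∞, 22, 22]
  [87, ∞, 39]
  [86, 86, ∞]
D(3):
  [∞, 22, 22]
  [87, ∞, 39]
  [86, 86, ∞]
Answer: C*[2][3] = 39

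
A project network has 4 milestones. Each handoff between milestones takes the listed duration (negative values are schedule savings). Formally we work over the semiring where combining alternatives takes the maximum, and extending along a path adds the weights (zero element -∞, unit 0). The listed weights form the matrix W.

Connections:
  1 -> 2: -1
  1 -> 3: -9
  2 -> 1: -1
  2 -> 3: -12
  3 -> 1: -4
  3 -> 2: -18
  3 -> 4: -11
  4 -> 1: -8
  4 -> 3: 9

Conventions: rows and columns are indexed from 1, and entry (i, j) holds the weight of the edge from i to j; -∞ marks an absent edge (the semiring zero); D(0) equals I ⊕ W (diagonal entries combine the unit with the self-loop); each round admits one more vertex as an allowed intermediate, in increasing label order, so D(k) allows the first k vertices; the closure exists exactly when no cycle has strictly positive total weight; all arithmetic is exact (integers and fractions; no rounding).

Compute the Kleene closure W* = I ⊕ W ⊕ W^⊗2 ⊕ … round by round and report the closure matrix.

D(0):
  [0, -1, -9, -∞]
  [-1, 0, -12, -∞]
  [-4, -18, 0, -11]
  [-8, -∞, 9, 0]
D(1):
  [0, -1, -9, -∞]
  [-1, 0, -10, -∞]
  [-4, -5, 0, -11]
  [-8, -9, 9, 0]
D(2):
  [0, -1, -9, -∞]
  [-1, 0, -10, -∞]
  [-4, -5, 0, -11]
  [-8, -9, 9, 0]
D(3):
  [0, -1, -9, -20]
  [-1, 0, -10, -21]
  [-4, -5, 0, -11]
  [5, 4, 9, 0]
D(4):
  [0, -1, -9, -20]
  [-1, 0, -10, -21]
  [-4, -5, 0, -11]
  [5, 4, 9, 0]
Answer: W* = [[0, -1, -9, -20], [-1, 0, -10, -21], [-4, -5, 0, -11], [5, 4, 9, 0]]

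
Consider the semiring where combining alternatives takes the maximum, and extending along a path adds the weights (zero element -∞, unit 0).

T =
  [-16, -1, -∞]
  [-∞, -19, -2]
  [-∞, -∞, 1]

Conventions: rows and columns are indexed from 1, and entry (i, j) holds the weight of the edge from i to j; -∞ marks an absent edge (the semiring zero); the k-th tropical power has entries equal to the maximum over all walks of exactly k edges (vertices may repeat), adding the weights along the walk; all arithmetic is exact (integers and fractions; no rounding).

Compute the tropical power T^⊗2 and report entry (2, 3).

T^⊗2:
  [-32, -17, -3]
  [-∞, -38, -1]
  [-∞, -∞, 2]
Key observation: the optimum is the walk 2->3->3, with weight (-2) + 1 = -1.
Optimal value attained by: walk 2->3->3.
Answer: (T^⊗2)[2][3] = -1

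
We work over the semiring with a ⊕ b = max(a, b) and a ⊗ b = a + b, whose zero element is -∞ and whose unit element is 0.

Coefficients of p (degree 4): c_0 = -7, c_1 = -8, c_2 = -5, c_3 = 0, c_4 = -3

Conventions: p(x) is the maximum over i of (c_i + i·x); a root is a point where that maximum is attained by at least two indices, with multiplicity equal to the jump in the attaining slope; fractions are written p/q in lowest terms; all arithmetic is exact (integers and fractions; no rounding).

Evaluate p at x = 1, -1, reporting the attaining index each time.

p(1) = max(-7+0·1=-7, -8+1·1=-7, -5+2·1=-3, 0+3·1=3, -3+4·1=1) = 3 (attained by i=3)
p(-1) = max(-7+0·(-1)=-7, -8+1·(-1)=-9, -5+2·(-1)=-7, 0+3·(-1)=-3, -3+4·(-1)=-7) = -3 (attained by i=3)
Answer: p(1) = 3; p(-1) = -3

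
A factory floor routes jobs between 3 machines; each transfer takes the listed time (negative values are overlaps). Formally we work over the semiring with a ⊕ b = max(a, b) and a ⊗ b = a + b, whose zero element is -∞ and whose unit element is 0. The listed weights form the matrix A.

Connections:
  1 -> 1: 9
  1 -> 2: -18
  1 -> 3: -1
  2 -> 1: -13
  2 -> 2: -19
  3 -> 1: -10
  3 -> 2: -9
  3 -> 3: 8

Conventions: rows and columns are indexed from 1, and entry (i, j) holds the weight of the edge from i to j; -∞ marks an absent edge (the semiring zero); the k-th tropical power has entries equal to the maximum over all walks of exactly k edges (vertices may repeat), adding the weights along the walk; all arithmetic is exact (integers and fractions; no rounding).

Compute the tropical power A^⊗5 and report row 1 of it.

A^⊗2:
  [18, -9, 8]
  [-4, -31, -14]
  [-1, -1, 16]
A^⊗3:
  [27, 0, 17]
  [5, -22, -5]
  [8, 7, 24]
A^⊗4:
  [36, 9, 26]
  [14, -13, 4]
  [17, 15, 32]
A^⊗5:
  [45, 18, 35]
  [23, -4, 13]
  [26, 23, 40]
Answer: row 1 of A^⊗5 = [45, 18, 35]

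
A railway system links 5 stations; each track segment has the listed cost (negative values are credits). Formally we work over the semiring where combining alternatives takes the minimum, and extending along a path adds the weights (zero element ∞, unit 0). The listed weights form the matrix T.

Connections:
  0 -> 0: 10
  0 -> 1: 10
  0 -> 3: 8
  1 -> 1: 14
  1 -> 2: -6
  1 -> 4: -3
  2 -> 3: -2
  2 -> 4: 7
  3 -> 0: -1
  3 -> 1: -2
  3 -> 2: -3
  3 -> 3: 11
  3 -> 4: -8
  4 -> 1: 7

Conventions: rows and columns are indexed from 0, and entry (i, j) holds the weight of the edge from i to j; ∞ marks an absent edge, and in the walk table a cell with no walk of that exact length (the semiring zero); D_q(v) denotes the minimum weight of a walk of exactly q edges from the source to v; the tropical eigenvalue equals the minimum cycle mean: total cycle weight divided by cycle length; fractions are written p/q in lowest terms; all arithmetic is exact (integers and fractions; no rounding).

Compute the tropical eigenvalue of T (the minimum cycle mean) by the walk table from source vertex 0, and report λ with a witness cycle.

q=0: [0, ∞, ∞, ∞, ∞]
q=1: [10, 10, ∞, 8, ∞]
q=2: [7, 6, 4, 18, 0]
q=3: [17, 7, 0, 2, 3]
q=4: [1, 0, -1, -2, -6]
q=5: [-3, -4, -6, -3, -10]
Optimal cycle mean attained by: cycle 1->2->3->1, total (-6) + (-2) + (-2), length 3.
Answer: λ = -10/3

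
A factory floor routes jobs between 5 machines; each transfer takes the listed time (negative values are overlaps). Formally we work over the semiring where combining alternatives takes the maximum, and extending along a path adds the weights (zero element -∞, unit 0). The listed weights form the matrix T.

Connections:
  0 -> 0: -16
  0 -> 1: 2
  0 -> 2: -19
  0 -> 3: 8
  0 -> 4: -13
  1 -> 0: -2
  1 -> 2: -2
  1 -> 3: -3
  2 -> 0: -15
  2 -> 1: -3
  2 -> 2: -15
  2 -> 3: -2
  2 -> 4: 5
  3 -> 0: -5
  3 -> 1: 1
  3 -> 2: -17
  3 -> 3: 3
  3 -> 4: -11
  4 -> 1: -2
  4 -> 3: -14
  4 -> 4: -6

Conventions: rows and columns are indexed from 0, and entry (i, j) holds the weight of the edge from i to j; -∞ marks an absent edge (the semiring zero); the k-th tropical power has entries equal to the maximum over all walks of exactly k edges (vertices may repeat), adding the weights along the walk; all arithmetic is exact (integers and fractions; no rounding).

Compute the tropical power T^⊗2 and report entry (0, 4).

T^⊗2:
  [3, 9, 0, 11, -3]
  [-8, 0, -17, 6, 3]
  [-5, 3, -5, 1, -1]
  [-1, 4, -1, 6, -8]
  [-4, -8, -4, -5, -12]
Key observation: the optimum is the walk 0->3->4, with weight 8 + (-11) = -3.
Optimal value attained by: walk 0->3->4.
Answer: (T^⊗2)[0][4] = -3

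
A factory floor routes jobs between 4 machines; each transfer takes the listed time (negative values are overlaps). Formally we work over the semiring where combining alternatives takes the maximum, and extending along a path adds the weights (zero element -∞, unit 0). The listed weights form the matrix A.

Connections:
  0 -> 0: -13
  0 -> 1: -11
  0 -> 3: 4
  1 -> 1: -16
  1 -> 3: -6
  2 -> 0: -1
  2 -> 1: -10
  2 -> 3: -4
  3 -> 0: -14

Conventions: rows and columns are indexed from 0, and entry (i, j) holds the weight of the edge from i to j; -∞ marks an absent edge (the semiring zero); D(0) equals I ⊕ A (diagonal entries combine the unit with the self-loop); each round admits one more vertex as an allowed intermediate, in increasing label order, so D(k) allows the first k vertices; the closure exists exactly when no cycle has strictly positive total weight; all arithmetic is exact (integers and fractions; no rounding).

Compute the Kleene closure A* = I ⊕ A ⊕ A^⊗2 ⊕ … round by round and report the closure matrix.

D(0):
  [0, -11, -∞, 4]
  [-∞, 0, -∞, -6]
  [-1, -10, 0, -4]
  [-14, -∞, -∞, 0]
D(1):
  [0, -11, -∞, 4]
  [-∞, 0, -∞, -6]
  [-1, -10, 0, 3]
  [-14, -25, -∞, 0]
D(2):
  [0, -11, -∞, 4]
  [-∞, 0, -∞, -6]
  [-1, -10, 0, 3]
  [-14, -25, -∞, 0]
D(3):
  [0, -11, -∞, 4]
  [-∞, 0, -∞, -6]
  [-1, -10, 0, 3]
  [-14, -25, -∞, 0]
D(4):
  [0, -11, -∞, 4]
  [-20, 0, -∞, -6]
  [-1, -10, 0, 3]
  [-14, -25, -∞, 0]
Answer: A* = [[0, -11, -∞, 4], [-20, 0, -∞, -6], [-1, -10, 0, 3], [-14, -25, -∞, 0]]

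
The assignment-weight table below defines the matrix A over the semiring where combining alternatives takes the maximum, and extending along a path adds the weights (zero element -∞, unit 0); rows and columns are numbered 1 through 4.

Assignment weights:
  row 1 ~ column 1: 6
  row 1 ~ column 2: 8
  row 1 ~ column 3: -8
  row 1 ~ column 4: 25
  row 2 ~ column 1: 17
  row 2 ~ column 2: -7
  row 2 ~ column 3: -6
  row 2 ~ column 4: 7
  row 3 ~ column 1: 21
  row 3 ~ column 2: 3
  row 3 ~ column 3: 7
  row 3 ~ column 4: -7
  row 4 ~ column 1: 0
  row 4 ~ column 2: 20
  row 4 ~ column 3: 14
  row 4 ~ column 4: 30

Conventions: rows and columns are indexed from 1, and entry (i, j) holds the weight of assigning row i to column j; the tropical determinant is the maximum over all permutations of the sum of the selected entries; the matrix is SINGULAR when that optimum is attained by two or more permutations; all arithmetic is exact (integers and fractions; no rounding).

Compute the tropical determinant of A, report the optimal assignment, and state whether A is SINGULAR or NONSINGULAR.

σ = (1, 2, 3, 4): 6 + (-7) + 7 + 30 = 36
σ = (1, 2, 4, 3): 6 + (-7) + (-7) + 14 = 6
σ = (1, 3, 2, 4): 6 + (-6) + 3 + 30 = 33
σ = (1, 3, 4, 2): 6 + (-6) + (-7) + 20 = 13
σ = (1, 4, 2, 3): 6 + 7 + 3 + 14 = 30
σ = (1, 4, 3, 2): 6 + 7 + 7 + 20 = 40
σ = (2, 1, 3, 4): 8 + 17 + 7 + 30 = 62
σ = (2, 1, 4, 3): 8 + 17 + (-7) + 14 = 32
σ = (2, 3, 1, 4): 8 + (-6) + 21 + 30 = 53
σ = (2, 3, 4, 1): 8 + (-6) + (-7) + 0 = -5
σ = (2, 4, 1, 3): 8 + 7 + 21 + 14 = 50
σ = (2, 4, 3, 1): 8 + 7 + 7 + 0 = 22
σ = (3, 1, 2, 4): (-8) + 17 + 3 + 30 = 42
σ = (3, 1, 4, 2): (-8) + 17 + (-7) + 20 = 22
σ = (3, 2, 1, 4): (-8) + (-7) + 21 + 30 = 36
σ = (3, 2, 4, 1): (-8) + (-7) + (-7) + 0 = -22
σ = (3, 4, 1, 2): (-8) + 7 + 21 + 20 = 40
σ = (3, 4, 2, 1): (-8) + 7 + 3 + 0 = 2
σ = (4, 1, 2, 3): 25 + 17 + 3 + 14 = 59
σ = (4, 1, 3, 2): 25 + 17 + 7 + 20 = 69
σ = (4, 2, 1, 3): 25 + (-7) + 21 + 14 = 53
σ = (4, 2, 3, 1): 25 + (-7) + 7 + 0 = 25
σ = (4, 3, 1, 2): 25 + (-6) + 21 + 20 = 60
σ = (4, 3, 2, 1): 25 + (-6) + 3 + 0 = 22
Optimal value attained by: σ = (4, 1, 3, 2).
Answer: det⊕(A) = 69; verdict: NONSINGULAR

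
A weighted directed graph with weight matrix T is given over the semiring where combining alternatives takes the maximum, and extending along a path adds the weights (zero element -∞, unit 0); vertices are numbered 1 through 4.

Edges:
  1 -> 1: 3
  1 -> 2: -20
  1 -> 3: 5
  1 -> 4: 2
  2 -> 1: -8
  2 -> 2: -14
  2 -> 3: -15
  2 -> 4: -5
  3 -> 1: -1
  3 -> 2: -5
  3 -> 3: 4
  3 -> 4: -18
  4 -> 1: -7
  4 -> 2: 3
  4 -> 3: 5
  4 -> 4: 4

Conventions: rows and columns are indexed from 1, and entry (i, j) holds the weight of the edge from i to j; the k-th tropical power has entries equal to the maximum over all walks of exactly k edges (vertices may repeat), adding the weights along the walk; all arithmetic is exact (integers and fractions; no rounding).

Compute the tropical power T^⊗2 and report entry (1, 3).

T^⊗2:
  [6, 5, 9, 6]
  [-5, -2, 0, -1]
  [3, -1, 8, 1]
  [4, 7, 9, 8]
Key observation: the optimum is the walk 1->3->3, with weight 5 + 4 = 9.
Optimal value attained by: walk 1->3->3.
Answer: (T^⊗2)[1][3] = 9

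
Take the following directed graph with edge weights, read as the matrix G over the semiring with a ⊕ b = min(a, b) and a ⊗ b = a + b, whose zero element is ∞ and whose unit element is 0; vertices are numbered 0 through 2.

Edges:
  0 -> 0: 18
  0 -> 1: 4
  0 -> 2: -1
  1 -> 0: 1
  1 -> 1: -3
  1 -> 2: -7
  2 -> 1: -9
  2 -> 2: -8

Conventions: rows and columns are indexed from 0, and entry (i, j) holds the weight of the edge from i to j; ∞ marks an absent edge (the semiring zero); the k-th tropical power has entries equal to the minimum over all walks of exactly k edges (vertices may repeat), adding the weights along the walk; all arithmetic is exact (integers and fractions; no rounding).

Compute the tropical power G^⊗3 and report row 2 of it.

G^⊗2:
  [5, -10, -9]
  [-2, -16, -15]
  [-8, -17, -16]
G^⊗3:
  [-9, -18, -17]
  [-15, -24, -23]
  [-16, -25, -24]
Answer: row 2 of G^⊗3 = [-16, -25, -24]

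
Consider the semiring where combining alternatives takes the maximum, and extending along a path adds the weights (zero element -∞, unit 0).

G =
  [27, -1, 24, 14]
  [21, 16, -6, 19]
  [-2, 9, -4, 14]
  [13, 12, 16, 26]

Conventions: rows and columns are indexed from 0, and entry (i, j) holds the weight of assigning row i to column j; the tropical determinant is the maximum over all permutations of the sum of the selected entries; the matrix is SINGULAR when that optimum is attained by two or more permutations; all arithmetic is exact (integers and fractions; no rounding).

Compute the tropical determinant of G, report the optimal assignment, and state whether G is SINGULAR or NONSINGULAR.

σ = (0, 1, 2, 3): 27 + 16 + (-4) + 26 = 65
σ = (0, 1, 3, 2): 27 + 16 + 14 + 16 = 73
σ = (0, 2, 1, 3): 27 + (-6) + 9 + 26 = 56
σ = (0, 2, 3, 1): 27 + (-6) + 14 + 12 = 47
σ = (0, 3, 1, 2): 27 + 19 + 9 + 16 = 71
σ = (0, 3, 2, 1): 27 + 19 + (-4) + 12 = 54
σ = (1, 0, 2, 3): (-1) + 21 + (-4) + 26 = 42
σ = (1, 0, 3, 2): (-1) + 21 + 14 + 16 = 50
σ = (1, 2, 0, 3): (-1) + (-6) + (-2) + 26 = 17
σ = (1, 2, 3, 0): (-1) + (-6) + 14 + 13 = 20
σ = (1, 3, 0, 2): (-1) + 19 + (-2) + 16 = 32
σ = (1, 3, 2, 0): (-1) + 19 + (-4) + 13 = 27
σ = (2, 0, 1, 3): 24 + 21 + 9 + 26 = 80
σ = (2, 0, 3, 1): 24 + 21 + 14 + 12 = 71
σ = (2, 1, 0, 3): 24 + 16 + (-2) + 26 = 64
σ = (2, 1, 3, 0): 24 + 16 + 14 + 13 = 67
σ = (2, 3, 0, 1): 24 + 19 + (-2) + 12 = 53
σ = (2, 3, 1, 0): 24 + 19 + 9 + 13 = 65
σ = (3, 0, 1, 2): 14 + 21 + 9 + 16 = 60
σ = (3, 0, 2, 1): 14 + 21 + (-4) + 12 = 43
σ = (3, 1, 0, 2): 14 + 16 + (-2) + 16 = 44
σ = (3, 1, 2, 0): 14 + 16 + (-4) + 13 = 39
σ = (3, 2, 0, 1): 14 + (-6) + (-2) + 12 = 18
σ = (3, 2, 1, 0): 14 + (-6) + 9 + 13 = 30
Optimal value attained by: σ = (2, 0, 1, 3).
Answer: det⊕(G) = 80; verdict: NONSINGULAR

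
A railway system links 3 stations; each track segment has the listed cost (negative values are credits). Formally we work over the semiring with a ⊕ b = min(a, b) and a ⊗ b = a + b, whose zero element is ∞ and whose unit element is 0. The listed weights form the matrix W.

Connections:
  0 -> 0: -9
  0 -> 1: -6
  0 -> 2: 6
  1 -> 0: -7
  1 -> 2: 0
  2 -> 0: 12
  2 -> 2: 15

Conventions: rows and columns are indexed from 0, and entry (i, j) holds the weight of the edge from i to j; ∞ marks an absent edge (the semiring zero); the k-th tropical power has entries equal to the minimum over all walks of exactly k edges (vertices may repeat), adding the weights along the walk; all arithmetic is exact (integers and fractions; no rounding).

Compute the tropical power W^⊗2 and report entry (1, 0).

W^⊗2:
  [-18, -15, -6]
  [-16, -13, -1]
  [3, 6, 18]
Key observation: the optimum is the walk 1->0->0, with weight (-7) + (-9) = -16.
Optimal value attained by: walk 1->0->0.
Answer: (W^⊗2)[1][0] = -16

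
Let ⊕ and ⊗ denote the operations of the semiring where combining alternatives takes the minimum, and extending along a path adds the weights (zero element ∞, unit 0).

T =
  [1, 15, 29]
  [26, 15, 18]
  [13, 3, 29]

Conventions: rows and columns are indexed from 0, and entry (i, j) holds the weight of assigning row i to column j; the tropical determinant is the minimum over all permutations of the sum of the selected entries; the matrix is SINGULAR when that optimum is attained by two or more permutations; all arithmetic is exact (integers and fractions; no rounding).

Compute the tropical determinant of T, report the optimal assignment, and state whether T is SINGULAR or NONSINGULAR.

σ = (0, 1, 2): 1 + 15 + 29 = 45
σ = (0, 2, 1): 1 + 18 + 3 = 22
σ = (1, 0, 2): 15 + 26 + 29 = 70
σ = (1, 2, 0): 15 + 18 + 13 = 46
σ = (2, 0, 1): 29 + 26 + 3 = 58
σ = (2, 1, 0): 29 + 15 + 13 = 57
Optimal value attained by: σ = (0, 2, 1).
Answer: det⊕(T) = 22; verdict: NONSINGULAR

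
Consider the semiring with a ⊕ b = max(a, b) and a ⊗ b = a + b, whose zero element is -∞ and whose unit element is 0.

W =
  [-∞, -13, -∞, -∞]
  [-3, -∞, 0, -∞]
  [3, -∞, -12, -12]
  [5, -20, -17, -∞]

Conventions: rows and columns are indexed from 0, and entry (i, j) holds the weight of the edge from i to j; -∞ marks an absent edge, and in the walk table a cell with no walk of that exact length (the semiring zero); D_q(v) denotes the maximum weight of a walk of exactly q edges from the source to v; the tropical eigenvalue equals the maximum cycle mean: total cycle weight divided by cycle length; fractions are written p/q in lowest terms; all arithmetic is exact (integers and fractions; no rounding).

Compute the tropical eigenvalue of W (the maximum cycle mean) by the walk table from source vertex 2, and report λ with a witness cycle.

q=0: [-∞, -∞, 0, -∞]
q=1: [3, -∞, -12, -12]
q=2: [-7, -10, -24, -24]
q=3: [-13, -20, -10, -36]
q=4: [-7, -26, -20, -22]
Optimal cycle mean attained by: cycle 0->1->2->0, total (-13) + 0 + 3, length 3.
Answer: λ = -10/3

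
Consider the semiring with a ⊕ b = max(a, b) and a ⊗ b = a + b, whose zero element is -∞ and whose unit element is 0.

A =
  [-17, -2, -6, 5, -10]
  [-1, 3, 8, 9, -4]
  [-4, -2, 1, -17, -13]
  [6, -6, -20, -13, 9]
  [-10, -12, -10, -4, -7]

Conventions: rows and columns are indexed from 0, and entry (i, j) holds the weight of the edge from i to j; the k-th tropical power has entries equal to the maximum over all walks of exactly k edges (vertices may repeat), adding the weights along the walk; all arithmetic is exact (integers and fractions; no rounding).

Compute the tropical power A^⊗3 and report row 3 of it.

A^⊗2:
  [11, 1, 6, 7, 14]
  [15, 6, 11, 12, 18]
  [-3, 1, 6, 7, -6]
  [-1, 4, 2, 11, 2]
  [2, -9, -4, -3, 5]
A^⊗3:
  [13, 9, 9, 16, 16]
  [18, 13, 14, 20, 21]
  [13, 4, 9, 10, 16]
  [17, 7, 12, 13, 20]
  [3, 0, -1, 7, 6]
Answer: row 3 of A^⊗3 = [17, 7, 12, 13, 20]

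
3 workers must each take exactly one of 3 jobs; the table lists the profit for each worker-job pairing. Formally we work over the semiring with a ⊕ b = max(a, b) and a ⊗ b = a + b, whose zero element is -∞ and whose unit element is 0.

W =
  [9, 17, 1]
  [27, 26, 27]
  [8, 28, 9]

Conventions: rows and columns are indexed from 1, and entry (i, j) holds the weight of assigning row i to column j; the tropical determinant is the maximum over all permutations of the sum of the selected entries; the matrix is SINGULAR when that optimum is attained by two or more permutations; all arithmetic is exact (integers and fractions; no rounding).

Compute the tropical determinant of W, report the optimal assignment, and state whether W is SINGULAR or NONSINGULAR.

σ = (1, 2, 3): 9 + 26 + 9 = 44
σ = (1, 3, 2): 9 + 27 + 28 = 64
σ = (2, 1, 3): 17 + 27 + 9 = 53
σ = (2, 3, 1): 17 + 27 + 8 = 52
σ = (3, 1, 2): 1 + 27 + 28 = 56
σ = (3, 2, 1): 1 + 26 + 8 = 35
Optimal value attained by: σ = (1, 3, 2).
Answer: det⊕(W) = 64; verdict: NONSINGULAR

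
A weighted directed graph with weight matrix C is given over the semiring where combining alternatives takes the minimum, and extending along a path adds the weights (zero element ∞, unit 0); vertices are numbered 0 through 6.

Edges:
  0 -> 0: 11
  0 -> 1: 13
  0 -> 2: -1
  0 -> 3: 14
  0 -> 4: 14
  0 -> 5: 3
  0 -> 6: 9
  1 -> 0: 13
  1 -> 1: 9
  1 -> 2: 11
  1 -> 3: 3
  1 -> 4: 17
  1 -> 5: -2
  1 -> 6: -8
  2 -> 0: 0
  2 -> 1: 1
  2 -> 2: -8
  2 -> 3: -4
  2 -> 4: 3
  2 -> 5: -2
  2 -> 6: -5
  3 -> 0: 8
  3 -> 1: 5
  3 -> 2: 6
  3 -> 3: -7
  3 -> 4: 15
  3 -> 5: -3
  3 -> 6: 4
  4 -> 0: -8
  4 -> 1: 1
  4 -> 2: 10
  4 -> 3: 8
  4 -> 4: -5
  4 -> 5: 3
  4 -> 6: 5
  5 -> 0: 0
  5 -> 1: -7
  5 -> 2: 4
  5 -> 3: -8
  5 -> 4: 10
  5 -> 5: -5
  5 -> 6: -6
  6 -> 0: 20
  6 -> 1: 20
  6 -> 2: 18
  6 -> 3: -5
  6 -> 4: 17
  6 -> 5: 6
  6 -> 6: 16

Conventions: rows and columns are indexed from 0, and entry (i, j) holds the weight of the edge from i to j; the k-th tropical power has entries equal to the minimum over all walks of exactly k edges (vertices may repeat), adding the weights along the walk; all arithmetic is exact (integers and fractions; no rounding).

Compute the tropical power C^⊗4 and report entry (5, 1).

C^⊗2:
  [-1, -4, -9, -5, 2, -3, -6]
  [-2, -9, 2, -13, 8, -7, -8]
  [-8, -9, -16, -12, -5, -10, -13]
  [-3, -10, -2, -14, 7, -10, -9]
  [-13, -4, -9, -5, -10, -5, -7]
  [-5, -12, -4, -15, 5, -11, -15]
  [3, -1, 1, -12, 10, -8, -1]
C^⊗3:
  [-9, -10, -17, -13, -6, -11, -14]
  [-7, -14, -7, -20, 2, -16, -17]
  [-16, -17, -24, -20, -13, -18, -21]
  [-10, -17, -10, -21, 0, -17, -18]
  [-18, -12, -17, -13, -15, -11, -14]
  [-11, -18, -12, -22, -1, -18, -20]
  [-8, -15, -7, -19, 2, -15, -14]
C^⊗4:
  [-17, -18, -25, -21, -14, -19, -22]
  [-16, -23, -15, -27, -6, -23, -22]
  [-24, -25, -32, -28, -21, -26, -29]
  [-17, -24, -18, -28, -7, -24, -25]
  [-23, -18, -25, -21, -20, -19, -22]
  [-18, -25, -20, -29, -9, -25, -26]
  [-15, -22, -15, -26, -5, -22, -23]
Key observation: the optimum is the walk 5->3->3->5->1, with weight (-8) + (-7) + (-3) + (-7) = -25.
Optimal value attained by: walk 5->3->3->5->1.
Answer: (C^⊗4)[5][1] = -25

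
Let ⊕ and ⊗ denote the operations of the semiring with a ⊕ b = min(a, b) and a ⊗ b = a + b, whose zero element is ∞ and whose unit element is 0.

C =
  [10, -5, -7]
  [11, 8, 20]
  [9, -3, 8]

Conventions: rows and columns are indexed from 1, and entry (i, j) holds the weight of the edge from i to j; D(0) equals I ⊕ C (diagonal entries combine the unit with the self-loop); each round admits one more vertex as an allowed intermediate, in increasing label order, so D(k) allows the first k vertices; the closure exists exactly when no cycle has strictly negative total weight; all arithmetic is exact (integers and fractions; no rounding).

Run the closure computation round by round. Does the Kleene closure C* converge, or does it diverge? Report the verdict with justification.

D(0):
  [0, -5, -7]
  [11, 0, 20]
  [9, -3, 0]
D(1):
  [0, -5, -7]
  [11, 0, 4]
  [9, -3, 0]
D(2):
  [0, -5, -7]
  [11, 0, 4]
  [8, -3, 0]
D(3):
  [0, -10, -7]
  [11, 0, 4]
  [8, -3, 0]
Key observation: every diagonal entry stays at the unit through all rounds, so no improving cycle exists.
Answer: CONVERGES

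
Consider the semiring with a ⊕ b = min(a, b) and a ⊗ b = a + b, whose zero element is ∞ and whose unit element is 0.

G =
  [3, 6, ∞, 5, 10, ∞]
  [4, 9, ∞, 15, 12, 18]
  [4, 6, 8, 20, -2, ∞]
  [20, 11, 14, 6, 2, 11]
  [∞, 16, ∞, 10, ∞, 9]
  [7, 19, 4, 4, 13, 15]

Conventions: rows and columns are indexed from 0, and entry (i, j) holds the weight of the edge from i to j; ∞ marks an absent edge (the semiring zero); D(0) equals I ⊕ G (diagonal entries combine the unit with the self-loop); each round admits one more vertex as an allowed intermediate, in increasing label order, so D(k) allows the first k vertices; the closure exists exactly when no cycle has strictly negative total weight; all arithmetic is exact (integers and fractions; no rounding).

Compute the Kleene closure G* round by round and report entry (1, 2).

D(0):
  [0, 6, ∞, 5, 10, ∞]
  [4, 0, ∞, 15, 12, 18]
  [4, 6, 0, 20, -2, ∞]
  [20, 11, 14, 0, 2, 11]
  [∞, 16, ∞, 10, 0, 9]
  [7, 19, 4, 4, 13, 0]
D(1):
  [0, 6, ∞, 5, 10, ∞]
  [4, 0, ∞, 9, 12, 18]
  [4, 6, 0, 9, -2, ∞]
  [20, 11, 14, 0, 2, 11]
  [∞, 16, ∞, 10, 0, 9]
  [7, 13, 4, 4, 13, 0]
D(2):
  [0, 6, ∞, 5, 10, 24]
  [4, 0, ∞, 9, 12, 18]
  [4, 6, 0, 9, -2, 24]
  [15, 11, 14, 0, 2, 11]
  [20, 16, ∞, 10, 0, 9]
  [7, 13, 4, 4, 13, 0]
D(3):
  [0, 6, ∞, 5, 10, 24]
  [4, 0, ∞, 9, 12, 18]
  [4, 6, 0, 9, -2, 24]
  [15, 11, 14, 0, 2, 11]
  [20, 16, ∞, 10, 0, 9]
  [7, 10, 4, 4, 2, 0]
D(4):
  [0, 6, 19, 5, 7, 16]
  [4, 0, 23, 9, 11, 18]
  [4, 6, 0, 9, -2, 20]
  [15, 11, 14, 0, 2, 11]
  [20, 16, 24, 10, 0, 9]
  [7, 10, 4, 4, 2, 0]
D(5):
  [0, 6, 19, 5, 7, 16]
  [4, 0, 23, 9, 11, 18]
  [4, 6, 0, 8, -2, 7]
  [15, 11, 14, 0, 2, 11]
  [20, 16, 24, 10, 0, 9]
  [7, 10, 4, 4, 2, 0]
D(6):
  [0, 6, 19, 5, 7, 16]
  [4, 0, 22, 9, 11, 18]
  [4, 6, 0, 8, -2, 7]
  [15, 11, 14, 0, 2, 11]
  [16, 16, 13, 10, 0, 9]
  [7, 10, 4, 4, 2, 0]
Answer: G*[1][2] = 22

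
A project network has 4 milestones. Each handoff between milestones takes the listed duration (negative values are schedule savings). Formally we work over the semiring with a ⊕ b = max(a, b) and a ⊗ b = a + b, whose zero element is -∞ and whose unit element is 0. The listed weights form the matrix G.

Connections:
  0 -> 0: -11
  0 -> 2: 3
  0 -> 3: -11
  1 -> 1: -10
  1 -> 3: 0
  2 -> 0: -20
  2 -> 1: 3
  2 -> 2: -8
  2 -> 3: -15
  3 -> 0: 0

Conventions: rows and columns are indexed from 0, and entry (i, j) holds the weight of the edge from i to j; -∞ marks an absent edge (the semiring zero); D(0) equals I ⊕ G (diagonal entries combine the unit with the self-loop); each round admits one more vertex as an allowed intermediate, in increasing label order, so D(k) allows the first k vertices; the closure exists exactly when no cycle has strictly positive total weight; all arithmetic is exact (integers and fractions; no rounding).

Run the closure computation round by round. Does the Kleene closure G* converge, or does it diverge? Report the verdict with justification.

D(0):
  [0, -∞, 3, -11]
  [-∞, 0, -∞, 0]
  [-20, 3, 0, -15]
  [0, -∞, -∞, 0]
D(1):
  [0, -∞, 3, -11]
  [-∞, 0, -∞, 0]
  [-20, 3, 0, -15]
  [0, -∞, 3, 0]
D(2):
  [0, -∞, 3, -11]
  [-∞, 0, -∞, 0]
  [-20, 3, 0, 3]
  [0, -∞, 3, 0]
Detection: at round 3, diagonal entry (3, 3) turns strictly positive.
Key observation: the cycle 3->0->2->1->3 has total weight 0 + 3 + 3 + 0, which is strictly positive.
Answer: DIVERGES — positive cycle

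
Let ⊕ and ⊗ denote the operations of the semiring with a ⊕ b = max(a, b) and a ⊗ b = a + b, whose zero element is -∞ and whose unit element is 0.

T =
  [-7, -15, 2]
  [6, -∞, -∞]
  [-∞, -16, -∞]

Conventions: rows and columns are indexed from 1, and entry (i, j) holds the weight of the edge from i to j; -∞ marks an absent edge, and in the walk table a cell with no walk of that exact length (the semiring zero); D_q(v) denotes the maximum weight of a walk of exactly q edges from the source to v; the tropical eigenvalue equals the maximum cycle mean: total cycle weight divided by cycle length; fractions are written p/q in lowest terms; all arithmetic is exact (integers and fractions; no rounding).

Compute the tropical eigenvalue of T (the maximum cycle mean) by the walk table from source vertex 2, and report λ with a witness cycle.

q=0: [-∞, 0, -∞]
q=1: [6, -∞, -∞]
q=2: [-1, -9, 8]
q=3: [-3, -8, 1]
Optimal cycle mean attained by: cycle 1->3->2->1, total 2 + (-16) + 6, length 3.
Answer: λ = -8/3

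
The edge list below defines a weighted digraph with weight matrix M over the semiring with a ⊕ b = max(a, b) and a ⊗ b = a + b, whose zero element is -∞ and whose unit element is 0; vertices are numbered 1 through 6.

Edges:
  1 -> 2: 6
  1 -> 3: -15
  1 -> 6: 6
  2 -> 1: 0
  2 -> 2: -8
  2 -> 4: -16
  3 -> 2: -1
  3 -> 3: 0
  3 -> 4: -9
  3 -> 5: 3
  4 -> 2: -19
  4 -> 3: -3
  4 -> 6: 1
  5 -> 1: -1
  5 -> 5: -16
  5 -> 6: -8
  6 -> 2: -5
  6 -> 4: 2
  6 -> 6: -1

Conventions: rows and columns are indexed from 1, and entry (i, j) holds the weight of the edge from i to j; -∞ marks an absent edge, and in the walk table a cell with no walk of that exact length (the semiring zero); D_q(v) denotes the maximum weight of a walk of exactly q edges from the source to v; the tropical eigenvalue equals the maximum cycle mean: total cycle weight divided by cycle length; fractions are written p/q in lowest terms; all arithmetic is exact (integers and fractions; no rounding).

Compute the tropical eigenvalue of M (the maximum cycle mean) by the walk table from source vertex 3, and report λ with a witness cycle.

q=0: [-∞, -∞, 0, -∞, -∞, -∞]
q=1: [-∞, -1, 0, -9, 3, -∞]
q=2: [2, -1, 0, -9, 3, -5]
q=3: [2, 8, 0, -3, 3, 8]
q=4: [8, 8, 0, 10, 3, 8]
q=5: [8, 14, 7, 10, 3, 14]
q=6: [14, 14, 7, 16, 10, 14]
Optimal cycle mean attained by: cycle 1->2->1, total 6 + 0, length 2.
Answer: λ = 3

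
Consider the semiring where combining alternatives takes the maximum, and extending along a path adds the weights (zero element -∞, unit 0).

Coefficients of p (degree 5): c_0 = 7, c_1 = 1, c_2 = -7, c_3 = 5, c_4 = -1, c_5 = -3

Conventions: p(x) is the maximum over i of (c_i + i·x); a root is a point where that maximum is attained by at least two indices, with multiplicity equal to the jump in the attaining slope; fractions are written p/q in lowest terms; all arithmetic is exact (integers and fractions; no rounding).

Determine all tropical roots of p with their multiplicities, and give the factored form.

hull edge (i=0, c=7) to (i=3, c=5): slope -2/3, span 3
hull edge (i=3, c=5) to (i=5, c=-3): slope -4, span 2
Factored form: p(x) = -3 ⊗ (x ⊕ 2/3) ⊗ (x ⊕ 2/3) ⊗ (x ⊕ 2/3) ⊗ (x ⊕ 4) ⊗ (x ⊕ 4)
Answer: roots = 2/3 (mult 3), 4 (mult 2)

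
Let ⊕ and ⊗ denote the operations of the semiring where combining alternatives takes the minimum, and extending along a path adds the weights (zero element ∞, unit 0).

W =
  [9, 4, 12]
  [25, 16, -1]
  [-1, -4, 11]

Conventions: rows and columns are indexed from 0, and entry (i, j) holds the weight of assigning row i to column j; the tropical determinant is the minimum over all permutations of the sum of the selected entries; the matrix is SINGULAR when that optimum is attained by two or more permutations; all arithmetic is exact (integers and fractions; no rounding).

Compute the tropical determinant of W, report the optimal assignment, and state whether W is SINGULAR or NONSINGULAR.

σ = (0, 1, 2): 9 + 16 + 11 = 36
σ = (0, 2, 1): 9 + (-1) + (-4) = 4
σ = (1, 0, 2): 4 + 25 + 11 = 40
σ = (1, 2, 0): 4 + (-1) + (-1) = 2
σ = (2, 0, 1): 12 + 25 + (-4) = 33
σ = (2, 1, 0): 12 + 16 + (-1) = 27
Optimal value attained by: σ = (1, 2, 0).
Answer: det⊕(W) = 2; verdict: NONSINGULAR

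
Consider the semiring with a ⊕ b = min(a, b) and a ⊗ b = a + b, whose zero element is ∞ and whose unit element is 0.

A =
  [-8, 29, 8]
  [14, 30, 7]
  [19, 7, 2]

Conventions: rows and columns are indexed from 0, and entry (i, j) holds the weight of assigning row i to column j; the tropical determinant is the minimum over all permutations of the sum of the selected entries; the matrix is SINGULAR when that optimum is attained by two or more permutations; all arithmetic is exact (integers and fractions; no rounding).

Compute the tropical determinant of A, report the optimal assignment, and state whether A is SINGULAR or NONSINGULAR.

σ = (0, 1, 2): (-8) + 30 + 2 = 24
σ = (0, 2, 1): (-8) + 7 + 7 = 6
σ = (1, 0, 2): 29 + 14 + 2 = 45
σ = (1, 2, 0): 29 + 7 + 19 = 55
σ = (2, 0, 1): 8 + 14 + 7 = 29
σ = (2, 1, 0): 8 + 30 + 19 = 57
Optimal value attained by: σ = (0, 2, 1).
Answer: det⊕(A) = 6; verdict: NONSINGULAR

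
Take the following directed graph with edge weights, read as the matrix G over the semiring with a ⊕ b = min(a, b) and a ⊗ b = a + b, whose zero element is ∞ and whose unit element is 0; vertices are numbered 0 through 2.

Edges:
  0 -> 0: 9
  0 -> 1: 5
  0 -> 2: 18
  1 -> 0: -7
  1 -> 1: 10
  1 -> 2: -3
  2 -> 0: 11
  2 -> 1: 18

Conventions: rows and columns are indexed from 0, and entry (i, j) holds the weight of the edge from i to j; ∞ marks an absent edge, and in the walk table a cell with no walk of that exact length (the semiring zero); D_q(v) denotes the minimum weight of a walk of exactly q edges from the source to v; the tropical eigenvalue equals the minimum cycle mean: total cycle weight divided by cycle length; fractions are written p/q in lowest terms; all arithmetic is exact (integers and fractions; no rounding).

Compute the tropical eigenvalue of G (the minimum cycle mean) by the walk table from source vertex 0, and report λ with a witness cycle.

q=0: [0, ∞, ∞]
q=1: [9, 5, 18]
q=2: [-2, 14, 2]
q=3: [7, 3, 11]
Optimal cycle mean attained by: cycle 0->1->0, total 5 + (-7), length 2.
Answer: λ = -1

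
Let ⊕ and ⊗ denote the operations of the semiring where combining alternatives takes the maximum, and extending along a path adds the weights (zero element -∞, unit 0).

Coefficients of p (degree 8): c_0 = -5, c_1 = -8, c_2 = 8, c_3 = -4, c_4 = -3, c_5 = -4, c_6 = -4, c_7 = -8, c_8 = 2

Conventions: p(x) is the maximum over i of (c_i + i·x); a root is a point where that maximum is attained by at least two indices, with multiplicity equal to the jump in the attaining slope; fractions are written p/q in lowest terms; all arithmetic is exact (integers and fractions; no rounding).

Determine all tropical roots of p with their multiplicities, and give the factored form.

hull edge (i=0, c=-5) to (i=2, c=8): slope 13/2, span 2
hull edge (i=2, c=8) to (i=8, c=2): slope -1, span 6
Factored form: p(x) = 2 ⊗ (x ⊕ (-13/2)) ⊗ (x ⊕ (-13/2)) ⊗ (x ⊕ 1) ⊗ (x ⊕ 1) ⊗ (x ⊕ 1) ⊗ (x ⊕ 1) ⊗ (x ⊕ 1) ⊗ (x ⊕ 1)
Answer: roots = -13/2 (mult 2), 1 (mult 6)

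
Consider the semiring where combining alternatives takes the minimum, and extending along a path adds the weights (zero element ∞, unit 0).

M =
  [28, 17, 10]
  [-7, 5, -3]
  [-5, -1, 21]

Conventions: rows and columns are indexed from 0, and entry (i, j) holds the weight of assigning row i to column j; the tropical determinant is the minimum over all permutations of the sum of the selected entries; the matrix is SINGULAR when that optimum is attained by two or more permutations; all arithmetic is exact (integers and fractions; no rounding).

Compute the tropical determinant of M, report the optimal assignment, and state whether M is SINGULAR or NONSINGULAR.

σ = (0, 1, 2): 28 + 5 + 21 = 54
σ = (0, 2, 1): 28 + (-3) + (-1) = 24
σ = (1, 0, 2): 17 + (-7) + 21 = 31
σ = (1, 2, 0): 17 + (-3) + (-5) = 9
σ = (2, 0, 1): 10 + (-7) + (-1) = 2
σ = (2, 1, 0): 10 + 5 + (-5) = 10
Optimal value attained by: σ = (2, 0, 1).
Answer: det⊕(M) = 2; verdict: NONSINGULAR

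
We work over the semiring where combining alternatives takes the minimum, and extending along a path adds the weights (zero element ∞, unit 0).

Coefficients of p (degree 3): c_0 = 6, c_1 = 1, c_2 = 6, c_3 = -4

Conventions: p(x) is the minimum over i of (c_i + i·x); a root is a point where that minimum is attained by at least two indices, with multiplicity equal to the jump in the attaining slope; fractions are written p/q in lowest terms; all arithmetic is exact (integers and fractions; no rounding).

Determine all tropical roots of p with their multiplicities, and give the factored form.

hull edge (i=0, c=6) to (i=1, c=1): slope -5, span 1
hull edge (i=1, c=1) to (i=3, c=-4): slope -5/2, span 2
Factored form: p(x) = -4 ⊗ (x ⊕ 5/2) ⊗ (x ⊕ 5/2) ⊗ (x ⊕ 5)
Answer: roots = 5/2 (mult 2), 5 (mult 1)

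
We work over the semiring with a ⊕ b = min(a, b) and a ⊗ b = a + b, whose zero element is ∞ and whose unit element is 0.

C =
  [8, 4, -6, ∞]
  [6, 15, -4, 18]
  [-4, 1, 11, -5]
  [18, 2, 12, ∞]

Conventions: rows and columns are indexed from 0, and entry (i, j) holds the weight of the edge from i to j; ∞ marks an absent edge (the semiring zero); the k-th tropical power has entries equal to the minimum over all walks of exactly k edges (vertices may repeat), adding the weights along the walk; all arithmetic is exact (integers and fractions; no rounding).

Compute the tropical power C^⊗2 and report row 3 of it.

C^⊗2:
  [-10, -5, 0, -11]
  [-8, -3, 0, -9]
  [4, -3, -10, 6]
  [8, 13, -2, 7]
Answer: row 3 of C^⊗2 = [8, 13, -2, 7]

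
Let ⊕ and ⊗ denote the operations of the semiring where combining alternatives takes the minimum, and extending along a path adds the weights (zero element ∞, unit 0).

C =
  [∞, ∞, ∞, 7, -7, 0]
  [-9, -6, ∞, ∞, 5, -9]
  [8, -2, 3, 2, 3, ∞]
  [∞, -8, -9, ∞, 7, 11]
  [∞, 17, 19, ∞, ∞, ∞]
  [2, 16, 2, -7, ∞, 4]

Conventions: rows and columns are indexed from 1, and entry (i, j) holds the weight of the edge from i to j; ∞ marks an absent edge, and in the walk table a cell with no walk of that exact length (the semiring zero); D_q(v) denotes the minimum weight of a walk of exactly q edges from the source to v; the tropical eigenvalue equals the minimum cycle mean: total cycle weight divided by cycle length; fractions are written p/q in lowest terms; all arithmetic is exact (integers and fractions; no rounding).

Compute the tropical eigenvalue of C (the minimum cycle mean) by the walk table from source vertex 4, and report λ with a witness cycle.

q=0: [∞, ∞, ∞, 0, ∞, ∞]
q=1: [∞, -8, -9, ∞, 7, 11]
q=2: [-17, -14, -6, -7, -6, -17]
q=3: [-23, -20, -16, -24, -24, -23]
q=4: [-29, -32, -33, -30, -30, -29]
q=5: [-41, -38, -39, -36, -36, -41]
q=6: [-47, -44, -45, -48, -48, -47]
Optimal cycle mean attained by: cycle 2->6->4->2, total (-9) + (-7) + (-8), length 3.
Answer: λ = -8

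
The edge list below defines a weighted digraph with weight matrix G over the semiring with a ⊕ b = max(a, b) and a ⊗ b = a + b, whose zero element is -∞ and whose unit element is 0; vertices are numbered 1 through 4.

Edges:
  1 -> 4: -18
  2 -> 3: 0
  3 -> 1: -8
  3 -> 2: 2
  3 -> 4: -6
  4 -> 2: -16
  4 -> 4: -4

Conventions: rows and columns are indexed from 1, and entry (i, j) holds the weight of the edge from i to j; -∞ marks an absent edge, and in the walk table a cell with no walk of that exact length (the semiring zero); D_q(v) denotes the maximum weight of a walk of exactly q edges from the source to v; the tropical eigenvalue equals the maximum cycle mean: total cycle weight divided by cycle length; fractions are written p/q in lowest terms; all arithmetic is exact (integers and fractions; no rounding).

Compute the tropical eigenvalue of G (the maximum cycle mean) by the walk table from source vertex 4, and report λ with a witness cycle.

q=0: [-∞, -∞, -∞, 0]
q=1: [-∞, -16, -∞, -4]
q=2: [-∞, -20, -16, -8]
q=3: [-24, -14, -20, -12]
q=4: [-28, -18, -14, -16]
Optimal cycle mean attained by: cycle 2->3->2, total 0 + 2, length 2.
Answer: λ = 1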